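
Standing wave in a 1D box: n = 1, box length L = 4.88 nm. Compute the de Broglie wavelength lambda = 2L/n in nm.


lambda = 2L / n
= 2 * 4.88 / 1
= 9.76 / 1
= 9.76 nm

9.76


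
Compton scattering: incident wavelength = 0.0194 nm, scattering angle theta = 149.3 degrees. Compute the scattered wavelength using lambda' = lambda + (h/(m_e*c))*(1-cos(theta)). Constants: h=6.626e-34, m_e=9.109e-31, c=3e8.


Compton wavelength: h/(m_e*c) = 2.4247e-12 m
d_lambda = 2.4247e-12 * (1 - cos(149.3 deg))
= 2.4247e-12 * 1.859852
= 4.5096e-12 m = 0.00451 nm
lambda' = 0.0194 + 0.00451
= 0.02391 nm

0.02391


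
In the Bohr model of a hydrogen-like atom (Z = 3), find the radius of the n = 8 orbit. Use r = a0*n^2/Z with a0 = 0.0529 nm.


r = a0 * n^2 / Z
= 0.0529 * 8^2 / 3
= 0.0529 * 64 / 3
= 1.1285 nm

1.1285


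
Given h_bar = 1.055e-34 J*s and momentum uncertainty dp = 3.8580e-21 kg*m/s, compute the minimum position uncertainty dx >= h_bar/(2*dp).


dx = h_bar / (2 * dp)
= 1.055e-34 / (2 * 3.8580e-21)
= 1.055e-34 / 7.7160e-21
= 1.3673e-14 m

1.3673e-14


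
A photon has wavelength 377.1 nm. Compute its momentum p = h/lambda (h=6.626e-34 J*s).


p = h / lambda
= 6.626e-34 / (377.1e-9)
= 6.626e-34 / 3.7710e-07
= 1.7571e-27 kg*m/s

1.7571e-27


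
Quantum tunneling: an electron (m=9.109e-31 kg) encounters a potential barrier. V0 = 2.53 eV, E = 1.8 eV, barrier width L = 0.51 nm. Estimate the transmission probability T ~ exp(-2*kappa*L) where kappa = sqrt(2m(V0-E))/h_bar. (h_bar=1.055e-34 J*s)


V0 - E = 0.73 eV = 1.1695e-19 J
kappa = sqrt(2 * m * (V0-E)) / h_bar
= sqrt(2 * 9.109e-31 * 1.1695e-19) / 1.055e-34
= 4.3751e+09 /m
2*kappa*L = 2 * 4.3751e+09 * 0.51e-9
= 4.4626
T = exp(-4.4626) = 1.153201e-02

1.153201e-02


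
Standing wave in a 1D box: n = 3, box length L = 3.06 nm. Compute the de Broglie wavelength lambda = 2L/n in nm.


lambda = 2L / n
= 2 * 3.06 / 3
= 6.12 / 3
= 2.04 nm

2.04


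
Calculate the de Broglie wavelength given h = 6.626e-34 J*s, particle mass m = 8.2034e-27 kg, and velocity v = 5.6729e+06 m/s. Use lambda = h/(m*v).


lambda = h / (m * v)
= 6.626e-34 / (8.2034e-27 * 5.6729e+06)
= 6.626e-34 / 4.6537e-20
= 1.4238e-14 m

1.4238e-14


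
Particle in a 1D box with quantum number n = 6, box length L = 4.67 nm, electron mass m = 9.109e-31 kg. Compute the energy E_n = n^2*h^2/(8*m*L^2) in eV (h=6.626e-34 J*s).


E = n^2 * h^2 / (8 * m * L^2)
= 6^2 * (6.626e-34)^2 / (8 * 9.109e-31 * (4.67e-9)^2)
= 36 * 4.3904e-67 / (8 * 9.109e-31 * 2.1809e-17)
= 9.9451e-20 J
= 0.6208 eV

0.6208


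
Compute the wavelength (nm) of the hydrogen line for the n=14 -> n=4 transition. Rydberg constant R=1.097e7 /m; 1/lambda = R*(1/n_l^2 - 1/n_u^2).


1/lambda = R * (1/n_l^2 - 1/n_u^2)
= 1.097e7 * (1/4^2 - 1/14^2)
= 1.097e7 * (0.0625 - 0.005102)
= 1.097e7 * 0.057398
= 6.2966e+05 /m
lambda = 1 / 6.2966e+05 = 1588.1698 nm

1588.1698


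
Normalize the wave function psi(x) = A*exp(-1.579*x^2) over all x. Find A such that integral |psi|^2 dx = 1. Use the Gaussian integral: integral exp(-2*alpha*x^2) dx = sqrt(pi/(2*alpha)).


integral |psi|^2 dx = A^2 * sqrt(pi/(2*alpha)) = 1
A^2 = sqrt(2*alpha/pi)
= sqrt(2 * 1.579 / pi)
= 1.002608
A = sqrt(1.002608)
= 1.0013

1.0013


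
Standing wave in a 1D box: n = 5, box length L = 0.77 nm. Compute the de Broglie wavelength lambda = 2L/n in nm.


lambda = 2L / n
= 2 * 0.77 / 5
= 1.54 / 5
= 0.308 nm

0.308


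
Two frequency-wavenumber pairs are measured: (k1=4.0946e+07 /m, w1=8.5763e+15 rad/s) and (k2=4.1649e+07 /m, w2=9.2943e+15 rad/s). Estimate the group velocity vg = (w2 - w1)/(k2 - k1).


vg = (w2 - w1) / (k2 - k1)
= (9.2943e+15 - 8.5763e+15) / (4.1649e+07 - 4.0946e+07)
= 7.1800e+14 / 7.0300e+05
= 1.0213e+09 m/s

1.0213e+09


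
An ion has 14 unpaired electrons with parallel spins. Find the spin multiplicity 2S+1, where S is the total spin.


Total spin S = N * (1/2) = 14 * 0.5 = 7.0
Spin multiplicity = 2S + 1
= 2 * 7.0 + 1
= 15

15


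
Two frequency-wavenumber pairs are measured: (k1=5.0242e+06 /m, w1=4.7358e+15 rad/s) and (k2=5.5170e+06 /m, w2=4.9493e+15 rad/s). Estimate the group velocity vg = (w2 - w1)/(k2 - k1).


vg = (w2 - w1) / (k2 - k1)
= (4.9493e+15 - 4.7358e+15) / (5.5170e+06 - 5.0242e+06)
= 2.1350e+14 / 4.9280e+05
= 4.3324e+08 m/s

4.3324e+08


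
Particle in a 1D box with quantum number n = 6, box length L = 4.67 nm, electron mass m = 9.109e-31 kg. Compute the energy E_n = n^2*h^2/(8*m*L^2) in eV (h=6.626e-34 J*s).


E = n^2 * h^2 / (8 * m * L^2)
= 6^2 * (6.626e-34)^2 / (8 * 9.109e-31 * (4.67e-9)^2)
= 36 * 4.3904e-67 / (8 * 9.109e-31 * 2.1809e-17)
= 9.9451e-20 J
= 0.6208 eV

0.6208


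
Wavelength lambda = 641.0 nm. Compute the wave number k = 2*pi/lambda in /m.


k = 2 * pi / lambda
= 6.2832 / (641.0e-9)
= 6.2832 / 6.4100e-07
= 9.8022e+06 /m

9.8022e+06


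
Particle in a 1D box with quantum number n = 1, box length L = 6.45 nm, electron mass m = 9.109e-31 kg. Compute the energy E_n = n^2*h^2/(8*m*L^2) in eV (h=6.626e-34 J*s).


E = n^2 * h^2 / (8 * m * L^2)
= 1^2 * (6.626e-34)^2 / (8 * 9.109e-31 * (6.45e-9)^2)
= 1 * 4.3904e-67 / (8 * 9.109e-31 * 4.1603e-17)
= 1.4482e-21 J
= 0.009 eV

0.009


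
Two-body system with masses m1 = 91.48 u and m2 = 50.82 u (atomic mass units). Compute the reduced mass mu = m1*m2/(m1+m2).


mu = m1 * m2 / (m1 + m2)
= 91.48 * 50.82 / (91.48 + 50.82)
= 4649.0136 / 142.3
= 32.6705 u

32.6705


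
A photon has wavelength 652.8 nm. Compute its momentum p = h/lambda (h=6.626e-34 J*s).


p = h / lambda
= 6.626e-34 / (652.8e-9)
= 6.626e-34 / 6.5280e-07
= 1.0150e-27 kg*m/s

1.0150e-27


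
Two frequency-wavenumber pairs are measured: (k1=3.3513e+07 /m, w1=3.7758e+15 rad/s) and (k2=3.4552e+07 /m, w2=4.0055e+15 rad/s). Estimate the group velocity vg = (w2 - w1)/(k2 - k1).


vg = (w2 - w1) / (k2 - k1)
= (4.0055e+15 - 3.7758e+15) / (3.4552e+07 - 3.3513e+07)
= 2.2970e+14 / 1.0390e+06
= 2.2108e+08 m/s

2.2108e+08


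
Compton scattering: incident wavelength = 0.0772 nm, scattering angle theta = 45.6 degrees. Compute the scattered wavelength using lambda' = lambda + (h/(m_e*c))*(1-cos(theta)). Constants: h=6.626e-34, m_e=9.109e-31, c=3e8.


Compton wavelength: h/(m_e*c) = 2.4247e-12 m
d_lambda = 2.4247e-12 * (1 - cos(45.6 deg))
= 2.4247e-12 * 0.300337
= 7.2823e-13 m = 0.000728 nm
lambda' = 0.0772 + 0.000728
= 0.077928 nm

0.077928


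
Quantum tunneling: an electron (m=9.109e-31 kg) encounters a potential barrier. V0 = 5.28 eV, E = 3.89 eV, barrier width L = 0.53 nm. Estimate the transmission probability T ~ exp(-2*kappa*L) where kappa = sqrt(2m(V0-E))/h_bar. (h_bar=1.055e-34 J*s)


V0 - E = 1.39 eV = 2.2268e-19 J
kappa = sqrt(2 * m * (V0-E)) / h_bar
= sqrt(2 * 9.109e-31 * 2.2268e-19) / 1.055e-34
= 6.0372e+09 /m
2*kappa*L = 2 * 6.0372e+09 * 0.53e-9
= 6.3994
T = exp(-6.3994) = 1.662477e-03

1.662477e-03


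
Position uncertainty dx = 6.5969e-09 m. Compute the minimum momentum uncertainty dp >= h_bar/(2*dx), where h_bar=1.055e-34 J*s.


dp = h_bar / (2 * dx)
= 1.055e-34 / (2 * 6.5969e-09)
= 1.055e-34 / 1.3194e-08
= 7.9962e-27 kg*m/s

7.9962e-27


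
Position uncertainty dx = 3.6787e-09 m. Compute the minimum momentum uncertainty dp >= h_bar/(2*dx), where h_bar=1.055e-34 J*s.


dp = h_bar / (2 * dx)
= 1.055e-34 / (2 * 3.6787e-09)
= 1.055e-34 / 7.3574e-09
= 1.4339e-26 kg*m/s

1.4339e-26


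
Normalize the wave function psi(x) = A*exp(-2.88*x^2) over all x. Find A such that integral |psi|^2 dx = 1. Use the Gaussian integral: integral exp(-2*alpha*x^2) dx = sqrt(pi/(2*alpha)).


integral |psi|^2 dx = A^2 * sqrt(pi/(2*alpha)) = 1
A^2 = sqrt(2*alpha/pi)
= sqrt(2 * 2.88 / pi)
= 1.354055
A = sqrt(1.354055)
= 1.1636

1.1636


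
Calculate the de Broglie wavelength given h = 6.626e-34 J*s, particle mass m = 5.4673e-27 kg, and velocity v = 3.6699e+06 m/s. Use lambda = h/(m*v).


lambda = h / (m * v)
= 6.626e-34 / (5.4673e-27 * 3.6699e+06)
= 6.626e-34 / 2.0064e-20
= 3.3024e-14 m

3.3024e-14


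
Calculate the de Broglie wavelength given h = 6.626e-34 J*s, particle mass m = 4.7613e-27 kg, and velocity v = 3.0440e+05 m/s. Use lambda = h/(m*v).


lambda = h / (m * v)
= 6.626e-34 / (4.7613e-27 * 3.0440e+05)
= 6.626e-34 / 1.4493e-21
= 4.5717e-13 m

4.5717e-13


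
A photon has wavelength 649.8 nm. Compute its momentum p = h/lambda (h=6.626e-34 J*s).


p = h / lambda
= 6.626e-34 / (649.8e-9)
= 6.626e-34 / 6.4980e-07
= 1.0197e-27 kg*m/s

1.0197e-27


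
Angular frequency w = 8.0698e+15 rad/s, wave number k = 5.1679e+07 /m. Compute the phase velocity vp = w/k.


vp = w / k
= 8.0698e+15 / 5.1679e+07
= 1.5615e+08 m/s

1.5615e+08


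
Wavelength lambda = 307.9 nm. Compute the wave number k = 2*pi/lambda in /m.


k = 2 * pi / lambda
= 6.2832 / (307.9e-9)
= 6.2832 / 3.0790e-07
= 2.0407e+07 /m

2.0407e+07


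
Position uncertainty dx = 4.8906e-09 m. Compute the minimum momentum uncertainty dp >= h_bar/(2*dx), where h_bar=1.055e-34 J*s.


dp = h_bar / (2 * dx)
= 1.055e-34 / (2 * 4.8906e-09)
= 1.055e-34 / 9.7812e-09
= 1.0786e-26 kg*m/s

1.0786e-26


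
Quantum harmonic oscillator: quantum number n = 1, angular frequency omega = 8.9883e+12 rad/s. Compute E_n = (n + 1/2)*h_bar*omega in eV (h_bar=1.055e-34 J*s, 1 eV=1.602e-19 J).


E = (n + 1/2) * h_bar * omega
= (1 + 0.5) * 1.055e-34 * 8.9883e+12
= 1.5 * 9.4827e-22
= 1.4224e-21 J
= 0.0089 eV

0.0089


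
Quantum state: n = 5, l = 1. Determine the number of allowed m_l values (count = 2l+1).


m_l ranges from -l to +l in integer steps
So m_l goes from -1 to +1
Count = 2l + 1 = 2*1 + 1
= 3

3


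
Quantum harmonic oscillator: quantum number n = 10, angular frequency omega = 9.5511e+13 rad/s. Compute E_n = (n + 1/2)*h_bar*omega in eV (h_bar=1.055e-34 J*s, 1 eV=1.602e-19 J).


E = (n + 1/2) * h_bar * omega
= (10 + 0.5) * 1.055e-34 * 9.5511e+13
= 10.5 * 1.0076e-20
= 1.0580e-19 J
= 0.6604 eV

0.6604


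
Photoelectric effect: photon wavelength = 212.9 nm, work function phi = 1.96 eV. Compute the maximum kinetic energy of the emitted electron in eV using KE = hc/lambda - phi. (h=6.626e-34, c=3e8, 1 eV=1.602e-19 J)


E_photon = hc / lambda
= (6.626e-34)(3e8) / (212.9e-9)
= 9.3368e-19 J
= 5.8282 eV
KE = E_photon - phi
= 5.8282 - 1.96
= 3.8682 eV

3.8682


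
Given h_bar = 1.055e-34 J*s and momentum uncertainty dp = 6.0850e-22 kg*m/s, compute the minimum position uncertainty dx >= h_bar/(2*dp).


dx = h_bar / (2 * dp)
= 1.055e-34 / (2 * 6.0850e-22)
= 1.055e-34 / 1.2170e-21
= 8.6689e-14 m

8.6689e-14


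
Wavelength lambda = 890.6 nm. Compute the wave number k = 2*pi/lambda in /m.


k = 2 * pi / lambda
= 6.2832 / (890.6e-9)
= 6.2832 / 8.9060e-07
= 7.0550e+06 /m

7.0550e+06


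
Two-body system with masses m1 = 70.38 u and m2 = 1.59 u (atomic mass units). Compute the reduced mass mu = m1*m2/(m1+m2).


mu = m1 * m2 / (m1 + m2)
= 70.38 * 1.59 / (70.38 + 1.59)
= 111.9042 / 71.97
= 1.5549 u

1.5549


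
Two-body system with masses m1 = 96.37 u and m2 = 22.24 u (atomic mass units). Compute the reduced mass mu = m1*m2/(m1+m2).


mu = m1 * m2 / (m1 + m2)
= 96.37 * 22.24 / (96.37 + 22.24)
= 2143.2688 / 118.61
= 18.0699 u

18.0699


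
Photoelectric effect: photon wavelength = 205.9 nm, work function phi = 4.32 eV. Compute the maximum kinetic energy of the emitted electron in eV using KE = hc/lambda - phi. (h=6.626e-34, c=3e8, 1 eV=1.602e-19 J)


E_photon = hc / lambda
= (6.626e-34)(3e8) / (205.9e-9)
= 9.6542e-19 J
= 6.0263 eV
KE = E_photon - phi
= 6.0263 - 4.32
= 1.7063 eV

1.7063


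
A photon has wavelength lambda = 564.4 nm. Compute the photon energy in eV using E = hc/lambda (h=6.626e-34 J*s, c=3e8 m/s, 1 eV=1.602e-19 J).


E = hc / lambda
= (6.626e-34)(3e8) / (564.4e-9)
= 1.9878e-25 / 5.6440e-07
= 3.5220e-19 J
Converting to eV: 3.5220e-19 / 1.602e-19
= 2.1985 eV

2.1985


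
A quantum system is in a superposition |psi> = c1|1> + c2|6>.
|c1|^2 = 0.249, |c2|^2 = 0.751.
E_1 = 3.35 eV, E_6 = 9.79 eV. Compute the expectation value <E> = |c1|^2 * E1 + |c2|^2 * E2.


<E> = |c1|^2 * E1 + |c2|^2 * E2
= 0.249 * 3.35 + 0.751 * 9.79
= 0.8342 + 7.3523
= 8.1864 eV

8.1864


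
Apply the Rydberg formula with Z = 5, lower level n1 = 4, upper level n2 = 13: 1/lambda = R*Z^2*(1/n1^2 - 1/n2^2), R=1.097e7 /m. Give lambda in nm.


1/lambda = R * Z^2 * (1/n1^2 - 1/n2^2)
= 1.097e7 * 5^2 * (1/4^2 - 1/13^2)
= 1.097e7 * 25 * (0.0625 - 0.005917)
= 1.5518e+07 /m
lambda = 1 / 1.5518e+07
= 64.4419 nm

64.4419


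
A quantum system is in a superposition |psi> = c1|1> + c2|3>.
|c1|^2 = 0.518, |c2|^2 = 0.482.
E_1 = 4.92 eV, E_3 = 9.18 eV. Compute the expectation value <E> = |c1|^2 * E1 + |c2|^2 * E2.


<E> = |c1|^2 * E1 + |c2|^2 * E2
= 0.518 * 4.92 + 0.482 * 9.18
= 2.5486 + 4.4248
= 6.9733 eV

6.9733


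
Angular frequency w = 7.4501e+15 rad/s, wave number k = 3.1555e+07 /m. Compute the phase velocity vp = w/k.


vp = w / k
= 7.4501e+15 / 3.1555e+07
= 2.3610e+08 m/s

2.3610e+08


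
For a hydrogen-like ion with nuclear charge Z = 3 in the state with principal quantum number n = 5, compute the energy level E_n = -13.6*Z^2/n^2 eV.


E_n = -13.6 * Z^2 / n^2
= -13.6 * 3^2 / 5^2
= -13.6 * 9 / 25
= -4.896 eV

-4.896


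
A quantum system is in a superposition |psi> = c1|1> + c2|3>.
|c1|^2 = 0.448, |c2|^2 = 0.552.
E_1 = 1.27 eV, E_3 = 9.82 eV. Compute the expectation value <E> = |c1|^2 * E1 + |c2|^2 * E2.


<E> = |c1|^2 * E1 + |c2|^2 * E2
= 0.448 * 1.27 + 0.552 * 9.82
= 0.569 + 5.4206
= 5.9896 eV

5.9896


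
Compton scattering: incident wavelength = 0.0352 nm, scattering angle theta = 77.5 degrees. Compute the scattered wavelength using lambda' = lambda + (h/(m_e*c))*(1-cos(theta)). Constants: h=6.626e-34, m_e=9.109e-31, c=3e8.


Compton wavelength: h/(m_e*c) = 2.4247e-12 m
d_lambda = 2.4247e-12 * (1 - cos(77.5 deg))
= 2.4247e-12 * 0.78356
= 1.8999e-12 m = 0.0019 nm
lambda' = 0.0352 + 0.0019
= 0.0371 nm

0.0371


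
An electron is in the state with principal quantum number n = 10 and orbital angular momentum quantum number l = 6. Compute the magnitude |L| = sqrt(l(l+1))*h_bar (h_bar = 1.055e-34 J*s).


L = sqrt(l*(l+1)) * h_bar
= sqrt(6 * 7) * 1.055e-34
= sqrt(42) * 1.055e-34
= 6.4807 * 1.055e-34
= 6.8372e-34 J*s

6.8372e-34


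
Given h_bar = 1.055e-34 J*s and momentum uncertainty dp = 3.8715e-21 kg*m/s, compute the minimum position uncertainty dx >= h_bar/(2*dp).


dx = h_bar / (2 * dp)
= 1.055e-34 / (2 * 3.8715e-21)
= 1.055e-34 / 7.7430e-21
= 1.3625e-14 m

1.3625e-14


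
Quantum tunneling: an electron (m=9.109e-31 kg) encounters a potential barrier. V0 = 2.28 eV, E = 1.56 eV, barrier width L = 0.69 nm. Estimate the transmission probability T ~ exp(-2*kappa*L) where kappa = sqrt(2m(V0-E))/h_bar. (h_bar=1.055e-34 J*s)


V0 - E = 0.72 eV = 1.1534e-19 J
kappa = sqrt(2 * m * (V0-E)) / h_bar
= sqrt(2 * 9.109e-31 * 1.1534e-19) / 1.055e-34
= 4.3451e+09 /m
2*kappa*L = 2 * 4.3451e+09 * 0.69e-9
= 5.9962
T = exp(-5.9962) = 2.488245e-03

2.488245e-03


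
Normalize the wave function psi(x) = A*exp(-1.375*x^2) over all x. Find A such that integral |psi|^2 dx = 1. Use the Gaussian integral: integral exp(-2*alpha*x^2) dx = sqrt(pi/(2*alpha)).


integral |psi|^2 dx = A^2 * sqrt(pi/(2*alpha)) = 1
A^2 = sqrt(2*alpha/pi)
= sqrt(2 * 1.375 / pi)
= 0.935603
A = sqrt(0.935603)
= 0.9673

0.9673


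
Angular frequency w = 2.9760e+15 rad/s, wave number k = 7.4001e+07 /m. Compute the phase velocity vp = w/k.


vp = w / k
= 2.9760e+15 / 7.4001e+07
= 4.0216e+07 m/s

4.0216e+07


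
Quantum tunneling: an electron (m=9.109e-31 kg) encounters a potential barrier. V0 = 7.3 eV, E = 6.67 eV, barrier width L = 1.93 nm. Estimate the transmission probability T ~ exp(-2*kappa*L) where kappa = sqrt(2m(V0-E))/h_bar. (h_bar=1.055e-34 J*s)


V0 - E = 0.63 eV = 1.0093e-19 J
kappa = sqrt(2 * m * (V0-E)) / h_bar
= sqrt(2 * 9.109e-31 * 1.0093e-19) / 1.055e-34
= 4.0644e+09 /m
2*kappa*L = 2 * 4.0644e+09 * 1.93e-9
= 15.6887
T = exp(-15.6887) = 1.536342e-07

1.536342e-07


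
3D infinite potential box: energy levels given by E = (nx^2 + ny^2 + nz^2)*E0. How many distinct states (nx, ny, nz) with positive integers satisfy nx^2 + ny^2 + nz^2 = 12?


Enumerate all (nx, ny, nz) with nx^2 + ny^2 + nz^2 = 12:
(2,2,2)
Total degeneracy = 1

1


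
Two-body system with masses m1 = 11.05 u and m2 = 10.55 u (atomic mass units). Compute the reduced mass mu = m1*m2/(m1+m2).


mu = m1 * m2 / (m1 + m2)
= 11.05 * 10.55 / (11.05 + 10.55)
= 116.5775 / 21.6
= 5.3971 u

5.3971


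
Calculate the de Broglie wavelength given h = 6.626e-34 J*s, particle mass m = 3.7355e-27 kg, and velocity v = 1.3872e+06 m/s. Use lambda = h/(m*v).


lambda = h / (m * v)
= 6.626e-34 / (3.7355e-27 * 1.3872e+06)
= 6.626e-34 / 5.1819e-21
= 1.2787e-13 m

1.2787e-13


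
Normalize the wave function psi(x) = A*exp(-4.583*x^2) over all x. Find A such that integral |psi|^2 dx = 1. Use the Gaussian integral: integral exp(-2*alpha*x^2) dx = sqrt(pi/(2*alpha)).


integral |psi|^2 dx = A^2 * sqrt(pi/(2*alpha)) = 1
A^2 = sqrt(2*alpha/pi)
= sqrt(2 * 4.583 / pi)
= 1.708107
A = sqrt(1.708107)
= 1.3069

1.3069


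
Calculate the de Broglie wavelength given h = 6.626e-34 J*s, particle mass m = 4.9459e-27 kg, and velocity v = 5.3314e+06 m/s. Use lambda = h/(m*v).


lambda = h / (m * v)
= 6.626e-34 / (4.9459e-27 * 5.3314e+06)
= 6.626e-34 / 2.6369e-20
= 2.5128e-14 m

2.5128e-14


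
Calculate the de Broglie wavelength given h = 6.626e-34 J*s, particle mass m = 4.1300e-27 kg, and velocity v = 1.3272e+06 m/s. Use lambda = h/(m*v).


lambda = h / (m * v)
= 6.626e-34 / (4.1300e-27 * 1.3272e+06)
= 6.626e-34 / 5.4813e-21
= 1.2088e-13 m

1.2088e-13


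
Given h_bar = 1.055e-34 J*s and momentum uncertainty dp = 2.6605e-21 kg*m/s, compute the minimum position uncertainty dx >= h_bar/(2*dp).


dx = h_bar / (2 * dp)
= 1.055e-34 / (2 * 2.6605e-21)
= 1.055e-34 / 5.3210e-21
= 1.9827e-14 m

1.9827e-14


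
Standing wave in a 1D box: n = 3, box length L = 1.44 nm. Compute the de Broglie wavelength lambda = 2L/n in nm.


lambda = 2L / n
= 2 * 1.44 / 3
= 2.88 / 3
= 0.96 nm

0.96


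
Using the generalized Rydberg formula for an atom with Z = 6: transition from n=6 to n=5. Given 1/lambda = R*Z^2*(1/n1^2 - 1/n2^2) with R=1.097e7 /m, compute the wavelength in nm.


1/lambda = R * Z^2 * (1/n1^2 - 1/n2^2)
= 1.097e7 * 6^2 * (1/5^2 - 1/6^2)
= 1.097e7 * 36 * (0.04 - 0.027778)
= 4.8268e+06 /m
lambda = 1 / 4.8268e+06
= 207.1766 nm

207.1766


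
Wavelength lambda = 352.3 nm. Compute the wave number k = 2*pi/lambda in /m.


k = 2 * pi / lambda
= 6.2832 / (352.3e-9)
= 6.2832 / 3.5230e-07
= 1.7835e+07 /m

1.7835e+07


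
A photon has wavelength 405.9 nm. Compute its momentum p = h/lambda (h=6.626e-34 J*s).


p = h / lambda
= 6.626e-34 / (405.9e-9)
= 6.626e-34 / 4.0590e-07
= 1.6324e-27 kg*m/s

1.6324e-27


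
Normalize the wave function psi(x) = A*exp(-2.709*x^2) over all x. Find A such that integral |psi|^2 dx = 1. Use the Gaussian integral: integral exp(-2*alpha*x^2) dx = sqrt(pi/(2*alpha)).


integral |psi|^2 dx = A^2 * sqrt(pi/(2*alpha)) = 1
A^2 = sqrt(2*alpha/pi)
= sqrt(2 * 2.709 / pi)
= 1.313241
A = sqrt(1.313241)
= 1.146

1.146


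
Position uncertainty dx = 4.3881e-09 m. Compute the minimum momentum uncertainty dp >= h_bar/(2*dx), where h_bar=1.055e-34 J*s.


dp = h_bar / (2 * dx)
= 1.055e-34 / (2 * 4.3881e-09)
= 1.055e-34 / 8.7762e-09
= 1.2021e-26 kg*m/s

1.2021e-26


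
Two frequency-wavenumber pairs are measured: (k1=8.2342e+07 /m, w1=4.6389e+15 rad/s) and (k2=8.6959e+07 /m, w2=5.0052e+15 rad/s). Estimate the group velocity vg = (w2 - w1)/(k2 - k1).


vg = (w2 - w1) / (k2 - k1)
= (5.0052e+15 - 4.6389e+15) / (8.6959e+07 - 8.2342e+07)
= 3.6630e+14 / 4.6170e+06
= 7.9337e+07 m/s

7.9337e+07


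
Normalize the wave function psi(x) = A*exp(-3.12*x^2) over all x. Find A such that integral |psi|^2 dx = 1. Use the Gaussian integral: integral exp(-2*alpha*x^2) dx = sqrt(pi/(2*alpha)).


integral |psi|^2 dx = A^2 * sqrt(pi/(2*alpha)) = 1
A^2 = sqrt(2*alpha/pi)
= sqrt(2 * 3.12 / pi)
= 1.409345
A = sqrt(1.409345)
= 1.1872

1.1872


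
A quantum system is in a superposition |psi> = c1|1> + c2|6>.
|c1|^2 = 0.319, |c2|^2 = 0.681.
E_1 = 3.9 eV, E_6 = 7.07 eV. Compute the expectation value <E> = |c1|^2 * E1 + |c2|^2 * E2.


<E> = |c1|^2 * E1 + |c2|^2 * E2
= 0.319 * 3.9 + 0.681 * 7.07
= 1.2441 + 4.8147
= 6.0588 eV

6.0588


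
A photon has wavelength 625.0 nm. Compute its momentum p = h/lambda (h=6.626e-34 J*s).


p = h / lambda
= 6.626e-34 / (625.0e-9)
= 6.626e-34 / 6.2500e-07
= 1.0602e-27 kg*m/s

1.0602e-27


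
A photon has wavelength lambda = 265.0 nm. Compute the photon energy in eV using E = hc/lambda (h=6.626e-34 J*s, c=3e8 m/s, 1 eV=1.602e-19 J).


E = hc / lambda
= (6.626e-34)(3e8) / (265.0e-9)
= 1.9878e-25 / 2.6500e-07
= 7.5011e-19 J
Converting to eV: 7.5011e-19 / 1.602e-19
= 4.6824 eV

4.6824


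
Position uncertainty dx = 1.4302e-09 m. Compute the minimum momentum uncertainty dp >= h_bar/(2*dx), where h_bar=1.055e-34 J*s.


dp = h_bar / (2 * dx)
= 1.055e-34 / (2 * 1.4302e-09)
= 1.055e-34 / 2.8604e-09
= 3.6883e-26 kg*m/s

3.6883e-26


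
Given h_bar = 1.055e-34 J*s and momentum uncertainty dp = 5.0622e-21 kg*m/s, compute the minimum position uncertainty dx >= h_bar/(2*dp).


dx = h_bar / (2 * dp)
= 1.055e-34 / (2 * 5.0622e-21)
= 1.055e-34 / 1.0124e-20
= 1.0420e-14 m

1.0420e-14


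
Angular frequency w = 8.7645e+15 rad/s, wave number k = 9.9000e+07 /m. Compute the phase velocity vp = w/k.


vp = w / k
= 8.7645e+15 / 9.9000e+07
= 8.8530e+07 m/s

8.8530e+07


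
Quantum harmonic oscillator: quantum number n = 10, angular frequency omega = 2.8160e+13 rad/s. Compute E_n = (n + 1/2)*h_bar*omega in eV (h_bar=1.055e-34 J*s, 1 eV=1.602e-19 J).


E = (n + 1/2) * h_bar * omega
= (10 + 0.5) * 1.055e-34 * 2.8160e+13
= 10.5 * 2.9709e-21
= 3.1194e-20 J
= 0.1947 eV

0.1947


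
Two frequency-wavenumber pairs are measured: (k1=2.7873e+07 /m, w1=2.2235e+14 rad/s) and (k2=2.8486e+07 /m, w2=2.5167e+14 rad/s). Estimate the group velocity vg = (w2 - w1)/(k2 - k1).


vg = (w2 - w1) / (k2 - k1)
= (2.5167e+14 - 2.2235e+14) / (2.8486e+07 - 2.7873e+07)
= 2.9320e+13 / 6.1300e+05
= 4.7830e+07 m/s

4.7830e+07


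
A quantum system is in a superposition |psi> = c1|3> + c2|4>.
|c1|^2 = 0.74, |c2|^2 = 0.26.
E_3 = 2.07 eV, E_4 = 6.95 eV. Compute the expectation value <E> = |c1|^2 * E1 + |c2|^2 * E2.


<E> = |c1|^2 * E1 + |c2|^2 * E2
= 0.74 * 2.07 + 0.26 * 6.95
= 1.5318 + 1.807
= 3.3388 eV

3.3388


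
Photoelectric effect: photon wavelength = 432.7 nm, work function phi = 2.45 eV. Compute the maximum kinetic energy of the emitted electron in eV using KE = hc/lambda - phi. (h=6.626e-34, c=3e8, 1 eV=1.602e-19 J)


E_photon = hc / lambda
= (6.626e-34)(3e8) / (432.7e-9)
= 4.5939e-19 J
= 2.8676 eV
KE = E_photon - phi
= 2.8676 - 2.45
= 0.4176 eV

0.4176


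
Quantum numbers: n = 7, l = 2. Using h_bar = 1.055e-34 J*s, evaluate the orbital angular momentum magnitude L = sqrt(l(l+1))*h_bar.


L = sqrt(l*(l+1)) * h_bar
= sqrt(2 * 3) * 1.055e-34
= sqrt(6) * 1.055e-34
= 2.4495 * 1.055e-34
= 2.5842e-34 J*s

2.5842e-34


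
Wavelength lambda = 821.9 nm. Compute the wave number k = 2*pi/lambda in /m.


k = 2 * pi / lambda
= 6.2832 / (821.9e-9)
= 6.2832 / 8.2190e-07
= 7.6447e+06 /m

7.6447e+06


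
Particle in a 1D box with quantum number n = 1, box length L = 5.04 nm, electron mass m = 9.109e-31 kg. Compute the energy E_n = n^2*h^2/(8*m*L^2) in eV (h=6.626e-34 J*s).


E = n^2 * h^2 / (8 * m * L^2)
= 1^2 * (6.626e-34)^2 / (8 * 9.109e-31 * (5.04e-9)^2)
= 1 * 4.3904e-67 / (8 * 9.109e-31 * 2.5402e-17)
= 2.3718e-21 J
= 0.0148 eV

0.0148


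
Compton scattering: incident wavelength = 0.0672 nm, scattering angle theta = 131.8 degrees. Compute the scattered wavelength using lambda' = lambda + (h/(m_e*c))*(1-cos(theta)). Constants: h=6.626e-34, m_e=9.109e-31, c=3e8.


Compton wavelength: h/(m_e*c) = 2.4247e-12 m
d_lambda = 2.4247e-12 * (1 - cos(131.8 deg))
= 2.4247e-12 * 1.666532
= 4.0409e-12 m = 0.004041 nm
lambda' = 0.0672 + 0.004041
= 0.071241 nm

0.071241


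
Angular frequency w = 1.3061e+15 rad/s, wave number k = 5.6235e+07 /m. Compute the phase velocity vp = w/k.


vp = w / k
= 1.3061e+15 / 5.6235e+07
= 2.3226e+07 m/s

2.3226e+07


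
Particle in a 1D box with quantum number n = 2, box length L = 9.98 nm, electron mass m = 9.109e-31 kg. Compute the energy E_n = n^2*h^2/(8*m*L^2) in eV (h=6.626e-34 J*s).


E = n^2 * h^2 / (8 * m * L^2)
= 2^2 * (6.626e-34)^2 / (8 * 9.109e-31 * (9.98e-9)^2)
= 4 * 4.3904e-67 / (8 * 9.109e-31 * 9.9600e-17)
= 2.4196e-21 J
= 0.0151 eV

0.0151


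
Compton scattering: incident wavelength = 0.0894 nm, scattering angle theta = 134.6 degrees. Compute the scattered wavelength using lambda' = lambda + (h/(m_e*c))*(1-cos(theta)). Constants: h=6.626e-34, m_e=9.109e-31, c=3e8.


Compton wavelength: h/(m_e*c) = 2.4247e-12 m
d_lambda = 2.4247e-12 * (1 - cos(134.6 deg))
= 2.4247e-12 * 1.702153
= 4.1272e-12 m = 0.004127 nm
lambda' = 0.0894 + 0.004127
= 0.093527 nm

0.093527


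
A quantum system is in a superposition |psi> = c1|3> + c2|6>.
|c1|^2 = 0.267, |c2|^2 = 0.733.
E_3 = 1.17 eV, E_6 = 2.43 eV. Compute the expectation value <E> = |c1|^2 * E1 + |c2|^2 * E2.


<E> = |c1|^2 * E1 + |c2|^2 * E2
= 0.267 * 1.17 + 0.733 * 2.43
= 0.3124 + 1.7812
= 2.0936 eV

2.0936


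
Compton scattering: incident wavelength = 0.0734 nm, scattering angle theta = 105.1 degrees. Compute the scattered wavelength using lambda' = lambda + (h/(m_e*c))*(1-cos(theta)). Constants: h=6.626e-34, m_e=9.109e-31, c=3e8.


Compton wavelength: h/(m_e*c) = 2.4247e-12 m
d_lambda = 2.4247e-12 * (1 - cos(105.1 deg))
= 2.4247e-12 * 1.260505
= 3.0564e-12 m = 0.003056 nm
lambda' = 0.0734 + 0.003056
= 0.076456 nm

0.076456


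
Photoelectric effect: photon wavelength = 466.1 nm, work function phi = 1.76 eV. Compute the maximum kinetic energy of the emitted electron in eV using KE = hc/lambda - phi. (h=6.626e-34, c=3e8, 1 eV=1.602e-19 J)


E_photon = hc / lambda
= (6.626e-34)(3e8) / (466.1e-9)
= 4.2648e-19 J
= 2.6621 eV
KE = E_photon - phi
= 2.6621 - 1.76
= 0.9021 eV

0.9021


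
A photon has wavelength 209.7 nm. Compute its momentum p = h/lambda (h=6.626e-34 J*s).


p = h / lambda
= 6.626e-34 / (209.7e-9)
= 6.626e-34 / 2.0970e-07
= 3.1598e-27 kg*m/s

3.1598e-27


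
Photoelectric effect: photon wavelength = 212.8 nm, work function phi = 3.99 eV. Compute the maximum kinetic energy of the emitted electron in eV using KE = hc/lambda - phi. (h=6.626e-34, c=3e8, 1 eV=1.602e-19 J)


E_photon = hc / lambda
= (6.626e-34)(3e8) / (212.8e-9)
= 9.3412e-19 J
= 5.8309 eV
KE = E_photon - phi
= 5.8309 - 3.99
= 1.8409 eV

1.8409


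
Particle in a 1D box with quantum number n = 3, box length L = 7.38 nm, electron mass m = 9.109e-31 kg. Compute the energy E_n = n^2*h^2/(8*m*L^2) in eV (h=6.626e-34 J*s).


E = n^2 * h^2 / (8 * m * L^2)
= 3^2 * (6.626e-34)^2 / (8 * 9.109e-31 * (7.38e-9)^2)
= 9 * 4.3904e-67 / (8 * 9.109e-31 * 5.4464e-17)
= 9.9557e-21 J
= 0.0621 eV

0.0621


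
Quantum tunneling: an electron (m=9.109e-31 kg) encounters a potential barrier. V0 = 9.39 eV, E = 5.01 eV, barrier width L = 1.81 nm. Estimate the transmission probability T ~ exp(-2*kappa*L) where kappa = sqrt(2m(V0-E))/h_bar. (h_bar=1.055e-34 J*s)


V0 - E = 4.38 eV = 7.0168e-19 J
kappa = sqrt(2 * m * (V0-E)) / h_bar
= sqrt(2 * 9.109e-31 * 7.0168e-19) / 1.055e-34
= 1.0717e+10 /m
2*kappa*L = 2 * 1.0717e+10 * 1.81e-9
= 38.7949
T = exp(-38.7949) = 1.417698e-17

1.417698e-17


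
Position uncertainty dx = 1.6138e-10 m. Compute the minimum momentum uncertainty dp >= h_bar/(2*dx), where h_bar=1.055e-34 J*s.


dp = h_bar / (2 * dx)
= 1.055e-34 / (2 * 1.6138e-10)
= 1.055e-34 / 3.2276e-10
= 3.2687e-25 kg*m/s

3.2687e-25


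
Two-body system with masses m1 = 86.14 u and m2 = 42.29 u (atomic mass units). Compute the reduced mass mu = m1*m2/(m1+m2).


mu = m1 * m2 / (m1 + m2)
= 86.14 * 42.29 / (86.14 + 42.29)
= 3642.8606 / 128.43
= 28.3646 u

28.3646


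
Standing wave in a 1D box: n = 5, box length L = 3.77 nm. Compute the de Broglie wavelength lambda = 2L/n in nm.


lambda = 2L / n
= 2 * 3.77 / 5
= 7.54 / 5
= 1.508 nm

1.508


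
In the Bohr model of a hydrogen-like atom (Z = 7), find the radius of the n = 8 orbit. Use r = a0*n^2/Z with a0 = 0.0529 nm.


r = a0 * n^2 / Z
= 0.0529 * 8^2 / 7
= 0.0529 * 64 / 7
= 0.4837 nm

0.4837


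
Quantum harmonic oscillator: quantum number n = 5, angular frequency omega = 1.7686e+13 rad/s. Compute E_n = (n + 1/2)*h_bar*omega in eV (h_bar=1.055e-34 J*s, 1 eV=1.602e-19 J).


E = (n + 1/2) * h_bar * omega
= (5 + 0.5) * 1.055e-34 * 1.7686e+13
= 5.5 * 1.8659e-21
= 1.0262e-20 J
= 0.0641 eV

0.0641


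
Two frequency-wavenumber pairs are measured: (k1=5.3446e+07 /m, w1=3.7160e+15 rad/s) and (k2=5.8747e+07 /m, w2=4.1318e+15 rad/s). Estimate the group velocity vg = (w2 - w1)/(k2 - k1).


vg = (w2 - w1) / (k2 - k1)
= (4.1318e+15 - 3.7160e+15) / (5.8747e+07 - 5.3446e+07)
= 4.1580e+14 / 5.3010e+06
= 7.8438e+07 m/s

7.8438e+07


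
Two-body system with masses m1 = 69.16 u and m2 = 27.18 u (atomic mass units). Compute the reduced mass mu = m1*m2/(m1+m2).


mu = m1 * m2 / (m1 + m2)
= 69.16 * 27.18 / (69.16 + 27.18)
= 1879.7688 / 96.34
= 19.5118 u

19.5118


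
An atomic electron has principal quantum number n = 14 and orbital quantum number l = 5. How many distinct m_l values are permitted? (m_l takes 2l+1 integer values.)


m_l ranges from -l to +l in integer steps
So m_l goes from -5 to +5
Count = 2l + 1 = 2*5 + 1
= 11

11


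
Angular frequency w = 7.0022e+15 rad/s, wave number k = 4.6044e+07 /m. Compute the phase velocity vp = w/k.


vp = w / k
= 7.0022e+15 / 4.6044e+07
= 1.5208e+08 m/s

1.5208e+08


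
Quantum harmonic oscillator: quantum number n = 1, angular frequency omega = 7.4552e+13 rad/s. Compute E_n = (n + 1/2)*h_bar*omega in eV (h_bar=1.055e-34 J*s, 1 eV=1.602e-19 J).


E = (n + 1/2) * h_bar * omega
= (1 + 0.5) * 1.055e-34 * 7.4552e+13
= 1.5 * 7.8652e-21
= 1.1798e-20 J
= 0.0736 eV

0.0736


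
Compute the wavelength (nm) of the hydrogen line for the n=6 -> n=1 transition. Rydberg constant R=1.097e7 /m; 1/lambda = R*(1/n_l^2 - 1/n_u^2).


1/lambda = R * (1/n_l^2 - 1/n_u^2)
= 1.097e7 * (1/1^2 - 1/6^2)
= 1.097e7 * (1.0 - 0.027778)
= 1.097e7 * 0.972222
= 1.0665e+07 /m
lambda = 1 / 1.0665e+07 = 93.7622 nm

93.7622


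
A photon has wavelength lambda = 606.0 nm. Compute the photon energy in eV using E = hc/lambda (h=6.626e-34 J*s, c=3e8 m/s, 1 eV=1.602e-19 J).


E = hc / lambda
= (6.626e-34)(3e8) / (606.0e-9)
= 1.9878e-25 / 6.0600e-07
= 3.2802e-19 J
Converting to eV: 3.2802e-19 / 1.602e-19
= 2.0476 eV

2.0476


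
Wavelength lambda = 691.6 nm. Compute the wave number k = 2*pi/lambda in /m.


k = 2 * pi / lambda
= 6.2832 / (691.6e-9)
= 6.2832 / 6.9160e-07
= 9.0850e+06 /m

9.0850e+06


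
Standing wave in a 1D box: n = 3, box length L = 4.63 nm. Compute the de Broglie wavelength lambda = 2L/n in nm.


lambda = 2L / n
= 2 * 4.63 / 3
= 9.26 / 3
= 3.0867 nm

3.0867


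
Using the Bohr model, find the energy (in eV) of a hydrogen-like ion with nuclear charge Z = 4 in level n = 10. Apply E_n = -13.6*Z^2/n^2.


E_n = -13.6 * Z^2 / n^2
= -13.6 * 4^2 / 10^2
= -13.6 * 16 / 100
= -2.176 eV

-2.176


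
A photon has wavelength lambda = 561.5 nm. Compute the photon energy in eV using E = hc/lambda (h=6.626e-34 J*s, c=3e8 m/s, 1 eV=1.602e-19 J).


E = hc / lambda
= (6.626e-34)(3e8) / (561.5e-9)
= 1.9878e-25 / 5.6150e-07
= 3.5402e-19 J
Converting to eV: 3.5402e-19 / 1.602e-19
= 2.2098 eV

2.2098


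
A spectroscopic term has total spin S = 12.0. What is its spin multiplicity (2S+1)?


Spin multiplicity = 2S + 1
= 2 * 12.0 + 1
= 24.0 + 1
= 25

25


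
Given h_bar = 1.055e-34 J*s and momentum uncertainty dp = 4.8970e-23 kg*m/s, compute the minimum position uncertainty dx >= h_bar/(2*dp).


dx = h_bar / (2 * dp)
= 1.055e-34 / (2 * 4.8970e-23)
= 1.055e-34 / 9.7940e-23
= 1.0772e-12 m

1.0772e-12


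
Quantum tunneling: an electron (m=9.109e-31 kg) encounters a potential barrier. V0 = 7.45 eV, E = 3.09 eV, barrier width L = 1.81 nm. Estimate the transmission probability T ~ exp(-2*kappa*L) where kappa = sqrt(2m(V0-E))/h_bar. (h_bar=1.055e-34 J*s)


V0 - E = 4.36 eV = 6.9847e-19 J
kappa = sqrt(2 * m * (V0-E)) / h_bar
= sqrt(2 * 9.109e-31 * 6.9847e-19) / 1.055e-34
= 1.0692e+10 /m
2*kappa*L = 2 * 1.0692e+10 * 1.81e-9
= 38.7062
T = exp(-38.7062) = 1.549154e-17

1.549154e-17


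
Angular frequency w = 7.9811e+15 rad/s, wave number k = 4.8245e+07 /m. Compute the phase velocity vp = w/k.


vp = w / k
= 7.9811e+15 / 4.8245e+07
= 1.6543e+08 m/s

1.6543e+08


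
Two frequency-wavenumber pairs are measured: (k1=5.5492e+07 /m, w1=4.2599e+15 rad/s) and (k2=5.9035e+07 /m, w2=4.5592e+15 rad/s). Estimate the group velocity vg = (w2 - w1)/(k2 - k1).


vg = (w2 - w1) / (k2 - k1)
= (4.5592e+15 - 4.2599e+15) / (5.9035e+07 - 5.5492e+07)
= 2.9930e+14 / 3.5430e+06
= 8.4476e+07 m/s

8.4476e+07


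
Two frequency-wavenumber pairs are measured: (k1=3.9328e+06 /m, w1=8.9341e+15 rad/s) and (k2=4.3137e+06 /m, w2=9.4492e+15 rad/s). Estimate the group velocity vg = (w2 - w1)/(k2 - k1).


vg = (w2 - w1) / (k2 - k1)
= (9.4492e+15 - 8.9341e+15) / (4.3137e+06 - 3.9328e+06)
= 5.1510e+14 / 3.8090e+05
= 1.3523e+09 m/s

1.3523e+09


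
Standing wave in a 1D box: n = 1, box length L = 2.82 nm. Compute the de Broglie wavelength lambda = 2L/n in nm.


lambda = 2L / n
= 2 * 2.82 / 1
= 5.64 / 1
= 5.64 nm

5.64


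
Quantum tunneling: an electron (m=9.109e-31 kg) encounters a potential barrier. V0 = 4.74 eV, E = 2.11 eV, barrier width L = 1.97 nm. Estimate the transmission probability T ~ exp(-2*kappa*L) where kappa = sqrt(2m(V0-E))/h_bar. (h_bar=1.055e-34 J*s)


V0 - E = 2.63 eV = 4.2133e-19 J
kappa = sqrt(2 * m * (V0-E)) / h_bar
= sqrt(2 * 9.109e-31 * 4.2133e-19) / 1.055e-34
= 8.3044e+09 /m
2*kappa*L = 2 * 8.3044e+09 * 1.97e-9
= 32.7192
T = exp(-32.7192) = 6.168982e-15

6.168982e-15


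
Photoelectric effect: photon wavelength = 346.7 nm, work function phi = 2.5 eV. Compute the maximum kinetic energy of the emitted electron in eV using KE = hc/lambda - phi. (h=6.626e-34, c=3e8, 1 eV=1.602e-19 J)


E_photon = hc / lambda
= (6.626e-34)(3e8) / (346.7e-9)
= 5.7335e-19 J
= 3.579 eV
KE = E_photon - phi
= 3.579 - 2.5
= 1.079 eV

1.079


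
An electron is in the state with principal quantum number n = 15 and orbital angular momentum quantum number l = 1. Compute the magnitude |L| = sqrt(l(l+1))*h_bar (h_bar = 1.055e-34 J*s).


L = sqrt(l*(l+1)) * h_bar
= sqrt(1 * 2) * 1.055e-34
= sqrt(2) * 1.055e-34
= 1.4142 * 1.055e-34
= 1.4920e-34 J*s

1.4920e-34


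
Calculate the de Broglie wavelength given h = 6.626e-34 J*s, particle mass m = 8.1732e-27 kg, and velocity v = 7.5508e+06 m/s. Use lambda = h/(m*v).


lambda = h / (m * v)
= 6.626e-34 / (8.1732e-27 * 7.5508e+06)
= 6.626e-34 / 6.1714e-20
= 1.0737e-14 m

1.0737e-14


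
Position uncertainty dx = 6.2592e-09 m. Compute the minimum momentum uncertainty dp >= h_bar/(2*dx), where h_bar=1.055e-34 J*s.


dp = h_bar / (2 * dx)
= 1.055e-34 / (2 * 6.2592e-09)
= 1.055e-34 / 1.2518e-08
= 8.4276e-27 kg*m/s

8.4276e-27


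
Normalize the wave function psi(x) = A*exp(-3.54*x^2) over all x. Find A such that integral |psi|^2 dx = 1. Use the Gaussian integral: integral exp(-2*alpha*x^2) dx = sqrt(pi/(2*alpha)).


integral |psi|^2 dx = A^2 * sqrt(pi/(2*alpha)) = 1
A^2 = sqrt(2*alpha/pi)
= sqrt(2 * 3.54 / pi)
= 1.501211
A = sqrt(1.501211)
= 1.2252

1.2252


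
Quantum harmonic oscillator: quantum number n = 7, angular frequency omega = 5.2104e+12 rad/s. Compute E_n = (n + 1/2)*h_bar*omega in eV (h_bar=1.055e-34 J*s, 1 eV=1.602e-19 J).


E = (n + 1/2) * h_bar * omega
= (7 + 0.5) * 1.055e-34 * 5.2104e+12
= 7.5 * 5.4970e-22
= 4.1227e-21 J
= 0.0257 eV

0.0257


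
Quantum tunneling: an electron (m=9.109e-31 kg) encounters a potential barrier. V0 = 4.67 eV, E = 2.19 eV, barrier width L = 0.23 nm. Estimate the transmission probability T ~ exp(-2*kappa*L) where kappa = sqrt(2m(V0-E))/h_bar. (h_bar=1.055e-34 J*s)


V0 - E = 2.48 eV = 3.9730e-19 J
kappa = sqrt(2 * m * (V0-E)) / h_bar
= sqrt(2 * 9.109e-31 * 3.9730e-19) / 1.055e-34
= 8.0641e+09 /m
2*kappa*L = 2 * 8.0641e+09 * 0.23e-9
= 3.7095
T = exp(-3.7095) = 2.449030e-02

2.449030e-02


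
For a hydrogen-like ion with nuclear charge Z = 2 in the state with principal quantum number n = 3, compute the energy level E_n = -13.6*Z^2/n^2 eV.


E_n = -13.6 * Z^2 / n^2
= -13.6 * 2^2 / 3^2
= -13.6 * 4 / 9
= -6.0444 eV

-6.0444


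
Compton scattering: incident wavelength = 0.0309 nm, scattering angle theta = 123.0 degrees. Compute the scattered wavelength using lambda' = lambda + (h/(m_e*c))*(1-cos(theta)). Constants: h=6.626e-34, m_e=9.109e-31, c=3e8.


Compton wavelength: h/(m_e*c) = 2.4247e-12 m
d_lambda = 2.4247e-12 * (1 - cos(123.0 deg))
= 2.4247e-12 * 1.544639
= 3.7453e-12 m = 0.003745 nm
lambda' = 0.0309 + 0.003745
= 0.034645 nm

0.034645


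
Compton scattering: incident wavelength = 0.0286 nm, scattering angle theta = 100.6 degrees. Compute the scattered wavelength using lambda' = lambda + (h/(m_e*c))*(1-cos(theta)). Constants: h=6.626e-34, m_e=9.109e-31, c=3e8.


Compton wavelength: h/(m_e*c) = 2.4247e-12 m
d_lambda = 2.4247e-12 * (1 - cos(100.6 deg))
= 2.4247e-12 * 1.183951
= 2.8707e-12 m = 0.002871 nm
lambda' = 0.0286 + 0.002871
= 0.031471 nm

0.031471


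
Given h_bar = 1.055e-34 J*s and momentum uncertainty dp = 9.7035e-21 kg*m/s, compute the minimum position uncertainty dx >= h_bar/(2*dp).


dx = h_bar / (2 * dp)
= 1.055e-34 / (2 * 9.7035e-21)
= 1.055e-34 / 1.9407e-20
= 5.4362e-15 m

5.4362e-15


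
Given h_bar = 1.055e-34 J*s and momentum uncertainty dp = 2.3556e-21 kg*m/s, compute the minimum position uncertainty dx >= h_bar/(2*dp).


dx = h_bar / (2 * dp)
= 1.055e-34 / (2 * 2.3556e-21)
= 1.055e-34 / 4.7112e-21
= 2.2393e-14 m

2.2393e-14


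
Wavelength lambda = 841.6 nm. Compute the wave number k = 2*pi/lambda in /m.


k = 2 * pi / lambda
= 6.2832 / (841.6e-9)
= 6.2832 / 8.4160e-07
= 7.4658e+06 /m

7.4658e+06


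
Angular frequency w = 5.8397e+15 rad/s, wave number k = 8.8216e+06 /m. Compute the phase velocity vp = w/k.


vp = w / k
= 5.8397e+15 / 8.8216e+06
= 6.6198e+08 m/s

6.6198e+08


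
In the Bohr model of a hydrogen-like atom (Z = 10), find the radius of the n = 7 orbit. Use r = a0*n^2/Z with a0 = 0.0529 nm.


r = a0 * n^2 / Z
= 0.0529 * 7^2 / 10
= 0.0529 * 49 / 10
= 0.2592 nm

0.2592


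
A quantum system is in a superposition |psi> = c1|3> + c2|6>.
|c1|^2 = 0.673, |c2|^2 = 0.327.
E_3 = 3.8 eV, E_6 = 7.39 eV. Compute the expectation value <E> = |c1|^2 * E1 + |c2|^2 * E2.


<E> = |c1|^2 * E1 + |c2|^2 * E2
= 0.673 * 3.8 + 0.327 * 7.39
= 2.5574 + 2.4165
= 4.9739 eV

4.9739


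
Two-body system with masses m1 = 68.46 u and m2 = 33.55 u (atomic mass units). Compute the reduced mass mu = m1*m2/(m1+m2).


mu = m1 * m2 / (m1 + m2)
= 68.46 * 33.55 / (68.46 + 33.55)
= 2296.833 / 102.01
= 22.5158 u

22.5158


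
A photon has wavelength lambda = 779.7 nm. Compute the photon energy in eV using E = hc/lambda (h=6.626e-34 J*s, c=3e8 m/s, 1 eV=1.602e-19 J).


E = hc / lambda
= (6.626e-34)(3e8) / (779.7e-9)
= 1.9878e-25 / 7.7970e-07
= 2.5494e-19 J
Converting to eV: 2.5494e-19 / 1.602e-19
= 1.5914 eV

1.5914


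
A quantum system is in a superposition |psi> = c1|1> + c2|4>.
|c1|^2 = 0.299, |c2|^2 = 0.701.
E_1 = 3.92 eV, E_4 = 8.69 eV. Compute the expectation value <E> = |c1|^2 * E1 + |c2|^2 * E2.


<E> = |c1|^2 * E1 + |c2|^2 * E2
= 0.299 * 3.92 + 0.701 * 8.69
= 1.1721 + 6.0917
= 7.2638 eV

7.2638


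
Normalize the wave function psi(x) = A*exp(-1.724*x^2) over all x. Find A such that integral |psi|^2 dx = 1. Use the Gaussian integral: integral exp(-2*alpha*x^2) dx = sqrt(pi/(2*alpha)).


integral |psi|^2 dx = A^2 * sqrt(pi/(2*alpha)) = 1
A^2 = sqrt(2*alpha/pi)
= sqrt(2 * 1.724 / pi)
= 1.047632
A = sqrt(1.047632)
= 1.0235

1.0235
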